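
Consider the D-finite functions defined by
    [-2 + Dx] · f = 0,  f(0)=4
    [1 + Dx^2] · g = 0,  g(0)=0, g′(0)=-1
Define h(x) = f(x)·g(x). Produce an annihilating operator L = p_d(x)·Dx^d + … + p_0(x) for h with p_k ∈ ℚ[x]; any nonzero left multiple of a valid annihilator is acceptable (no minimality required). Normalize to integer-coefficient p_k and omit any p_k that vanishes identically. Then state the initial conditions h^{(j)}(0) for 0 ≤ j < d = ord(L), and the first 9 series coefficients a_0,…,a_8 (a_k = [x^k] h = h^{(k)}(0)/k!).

f: a_k = 4, 8, 8, 16/3, 8/3, 16/15, 16/45, 32/315, 8/315, …
g: a_k = 0, -1, 0, 1/6, 0, -1/120, 0, 1/5040, 0, …
L₀ := L_f ⊗_s L_g (sym. prod.), ord ≤ 2.
L = 5 - 4·Dx + Dx^2  (order 2).
h: a_k = 0, -4, -8, -22/3, -4, -41/30, -11/45, 29/1260, 1/30, …
ICs: h(0) = 0, h′(0) = -4.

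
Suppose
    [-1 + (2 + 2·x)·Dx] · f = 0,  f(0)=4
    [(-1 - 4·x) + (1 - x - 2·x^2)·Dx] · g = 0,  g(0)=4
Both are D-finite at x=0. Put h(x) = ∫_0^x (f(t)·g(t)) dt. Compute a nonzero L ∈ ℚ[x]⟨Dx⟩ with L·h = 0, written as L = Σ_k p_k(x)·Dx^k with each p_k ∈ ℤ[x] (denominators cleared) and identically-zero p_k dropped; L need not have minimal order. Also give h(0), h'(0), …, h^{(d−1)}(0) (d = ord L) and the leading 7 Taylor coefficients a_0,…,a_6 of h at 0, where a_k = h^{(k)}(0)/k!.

L = (3 + 6·x)·Dx + (-2 + 2·x + 4·x^2)·Dx^2  (order 2).
h: a_k = 0, 16, 12, 18, 103/4, 1683/40, 2223/32, …
ICs: h(0) = 0, h′(0) = 16.

f: a_k = 4, 2, -1/2, 1/4, -5/32, 7/64, -21/256, …
g: a_k = 4, 4, 12, 20, 44, 84, 172, …
h₀=f·g: eliminate ⇒ L₀, order ≤ 1·1.
Integrate: L := L₀·Dx.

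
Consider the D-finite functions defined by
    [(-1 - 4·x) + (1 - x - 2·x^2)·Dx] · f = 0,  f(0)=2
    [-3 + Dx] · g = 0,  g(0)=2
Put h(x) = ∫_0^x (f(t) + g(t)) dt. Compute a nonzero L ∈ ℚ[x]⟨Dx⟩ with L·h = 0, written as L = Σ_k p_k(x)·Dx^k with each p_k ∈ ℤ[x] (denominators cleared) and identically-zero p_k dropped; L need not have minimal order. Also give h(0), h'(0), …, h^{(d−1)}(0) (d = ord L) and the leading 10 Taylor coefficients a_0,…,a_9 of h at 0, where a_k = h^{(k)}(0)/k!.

L = (-9 - 9·x - 126·x^2 - 72·x^3)·Dx + (-3 + 30·x + 51·x^2 - 36·x^3 - 36·x^4)·Dx^2 + (2 - 9·x - 3·x^2 + 20·x^3 + 12·x^4)·Dx^3  (order 3).
h: a_k = 0, 4, 4, 5, 19/4, 23/4, 307/40, 503/40, 47843/2240, 85201/2240, …
ICs: h(0) = 0, h′(0) = 4, h′′(0) = 8.

f: a_k = 2, 2, 6, 10, 22, 42, 86, 170, 342, 682, …
g: a_k = 2, 6, 9, 9, 27/4, 81/20, 81/40, 243/280, 729/2240, 243/2240, …
Weyl lclm of L_f,L_g ⇒ L₀ (ord ≤ 2).
h=∫h₀ ⇒ L = L₀·Dx.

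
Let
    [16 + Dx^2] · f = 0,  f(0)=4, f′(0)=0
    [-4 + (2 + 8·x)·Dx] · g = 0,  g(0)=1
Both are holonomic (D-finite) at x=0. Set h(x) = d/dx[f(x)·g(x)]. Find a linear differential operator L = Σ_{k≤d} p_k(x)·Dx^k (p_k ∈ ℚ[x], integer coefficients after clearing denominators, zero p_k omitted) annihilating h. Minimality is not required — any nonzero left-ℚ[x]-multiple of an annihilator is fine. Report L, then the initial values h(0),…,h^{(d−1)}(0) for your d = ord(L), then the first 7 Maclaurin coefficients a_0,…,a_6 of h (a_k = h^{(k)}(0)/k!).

f: a_k = 4, 0, -32, 0, 128/3, 0, -1024/45, …
g: a_k = 1, 2, -2, 4, -10, 28, -84, …
f·g: L₀ = L_f ⊗_s L_g, ord ≤ 2·1.
h₀' ⇒ L via d/dx closure of L₀.
L = (212 + 2304·x + 8704·x^2 + 16384·x^3 + 16384·x^4) + (-4 - 144·x - 768·x^2 - 1024·x^3)·Dx + (7 + 88·x + 432·x^2 + 1024·x^3 + 1024·x^4)·Dx^2  (order 2).
h: a_k = 8, -80, -144, 800/3, 1040/3, -11168/15, 89824/45, …
ICs: h(0) = 8, h′(0) = -80.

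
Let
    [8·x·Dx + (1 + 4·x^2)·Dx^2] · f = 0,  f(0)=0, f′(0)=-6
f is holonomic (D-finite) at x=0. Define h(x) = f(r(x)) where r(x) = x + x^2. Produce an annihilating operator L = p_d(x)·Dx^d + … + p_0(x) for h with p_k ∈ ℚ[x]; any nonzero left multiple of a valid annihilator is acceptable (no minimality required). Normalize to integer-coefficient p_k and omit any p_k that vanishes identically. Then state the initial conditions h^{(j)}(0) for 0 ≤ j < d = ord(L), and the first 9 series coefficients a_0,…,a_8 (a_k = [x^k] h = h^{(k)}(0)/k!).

f: a_k = 0, -6, 0, 8, 0, -96/5, 0, 384/7, 0, …
L₀ from L_f via x↦r, Dx↦r'^{-1}Dx.
L = (-2 + 8·x + 32·x^2 + 48·x^3 + 24·x^4)·Dx + (1 + 2·x + 4·x^2 + 16·x^3 + 20·x^4 + 8·x^5)·Dx^2  (order 2).
h: a_k = 0, -6, -6, 8, 24, 24/5, -88, -960/7, 192, …
ICs: h(0) = 0, h′(0) = -6.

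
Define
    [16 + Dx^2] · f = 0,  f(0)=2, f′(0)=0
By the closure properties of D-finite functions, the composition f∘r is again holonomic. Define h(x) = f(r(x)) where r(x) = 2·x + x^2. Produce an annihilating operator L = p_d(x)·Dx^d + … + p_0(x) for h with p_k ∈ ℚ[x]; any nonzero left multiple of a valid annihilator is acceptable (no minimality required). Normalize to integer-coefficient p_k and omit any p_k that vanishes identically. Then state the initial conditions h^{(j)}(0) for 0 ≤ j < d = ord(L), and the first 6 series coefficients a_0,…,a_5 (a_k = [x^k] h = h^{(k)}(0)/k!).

f: a_k = 2, 0, -16, 0, 64/3, 0, …
h₀=f(r): pull back L_f along r ⇒ L₀.
L = (64 + 192·x + 192·x^2 + 64·x^3) - Dx + (1 + x)·Dx^2  (order 2).
h: a_k = 2, 0, -64, -64, 976/3, 2048/3, …
ICs: h(0) = 2, h′(0) = 0.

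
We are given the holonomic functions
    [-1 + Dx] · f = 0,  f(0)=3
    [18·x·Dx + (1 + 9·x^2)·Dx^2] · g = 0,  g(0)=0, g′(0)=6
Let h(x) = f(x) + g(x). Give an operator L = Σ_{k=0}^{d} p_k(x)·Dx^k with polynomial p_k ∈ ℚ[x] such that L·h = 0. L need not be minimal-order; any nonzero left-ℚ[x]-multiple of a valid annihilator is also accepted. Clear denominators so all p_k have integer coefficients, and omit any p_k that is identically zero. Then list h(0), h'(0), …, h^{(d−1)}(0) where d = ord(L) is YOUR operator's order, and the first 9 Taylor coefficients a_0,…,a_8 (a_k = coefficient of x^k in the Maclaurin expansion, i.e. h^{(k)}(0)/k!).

f: a_k = 3, 3, 3/2, 1/2, 1/8, 1/40, 1/240, 1/1680, 1/13440, …
g: a_k = 0, 6, 0, -18, 0, 486/5, 0, -4374/7, 0, …
L₀ := lclm(L_f,L_g); ord L₀ ≤ 1+2.
L = (18 - 18·x - 486·x^2 - 162·x^3)·Dx + (-19 + 468·x^2 - 81·x^4)·Dx^2 + (1 + 18·x + 18·x^2 + 162·x^3 + 81·x^4)·Dx^3  (order 3).
h: a_k = 3, 9, 3/2, -35/2, 1/8, 3889/40, 1/240, -1049759/1680, 1/13440, …
ICs: h(0) = 3, h′(0) = 9, h′′(0) = 3.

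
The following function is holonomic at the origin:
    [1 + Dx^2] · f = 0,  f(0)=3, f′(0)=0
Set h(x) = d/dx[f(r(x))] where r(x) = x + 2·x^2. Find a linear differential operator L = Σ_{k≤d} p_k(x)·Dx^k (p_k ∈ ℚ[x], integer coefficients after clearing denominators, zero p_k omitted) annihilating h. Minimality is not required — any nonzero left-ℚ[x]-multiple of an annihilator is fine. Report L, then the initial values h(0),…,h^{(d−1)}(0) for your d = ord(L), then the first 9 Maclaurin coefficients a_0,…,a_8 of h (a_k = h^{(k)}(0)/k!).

f: a_k = 3, 0, -3/2, 0, 1/8, 0, -1/240, 0, 1/13440, …
Substitute x→r, Dx→(1/r')Dx; clear ⇒ L₀.
Differentiate: ansatz ord ≤ ord L₀ ⇒ L.
L = (49 + 16·x + 96·x^2 + 256·x^3 + 256·x^4) + (-12 - 48·x)·Dx + (1 + 8·x + 16·x^2)·Dx^2  (order 2).
h: a_k = 0, -3, -18, -47/2, 5, 719/40, 553/20, 23521/1680, -1677/280, …
ICs: h(0) = 0, h′(0) = -3.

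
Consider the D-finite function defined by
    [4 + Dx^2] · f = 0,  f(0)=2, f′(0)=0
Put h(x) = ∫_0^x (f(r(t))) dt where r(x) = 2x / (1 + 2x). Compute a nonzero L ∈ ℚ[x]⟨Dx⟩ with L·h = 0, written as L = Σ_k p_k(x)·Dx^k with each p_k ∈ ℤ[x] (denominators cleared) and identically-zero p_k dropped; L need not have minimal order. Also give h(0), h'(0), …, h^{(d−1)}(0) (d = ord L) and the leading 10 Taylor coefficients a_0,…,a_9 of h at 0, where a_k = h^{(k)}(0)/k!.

L = 16·Dx + (4 + 24·x + 48·x^2 + 32·x^3)·Dx^2 + (1 + 8·x + 24·x^2 + 32·x^3 + 16·x^4)·Dx^3  (order 3).
h: a_k = 0, 2, 0, -16/3, 16, -512/15, 512/9, -2816/45, -128/5, 1205248/2835, …
ICs: h(0) = 0, h′(0) = 2, h′′(0) = 0.

f: a_k = 2, 0, -4, 0, 4/3, 0, -8/45, 0, 4/315, 0, …
f∘r: x↦r, Dx↦Dx/r' in L_f ⇒ L₀.
h=∫₀ˣh₀: take L = L₀·Dx.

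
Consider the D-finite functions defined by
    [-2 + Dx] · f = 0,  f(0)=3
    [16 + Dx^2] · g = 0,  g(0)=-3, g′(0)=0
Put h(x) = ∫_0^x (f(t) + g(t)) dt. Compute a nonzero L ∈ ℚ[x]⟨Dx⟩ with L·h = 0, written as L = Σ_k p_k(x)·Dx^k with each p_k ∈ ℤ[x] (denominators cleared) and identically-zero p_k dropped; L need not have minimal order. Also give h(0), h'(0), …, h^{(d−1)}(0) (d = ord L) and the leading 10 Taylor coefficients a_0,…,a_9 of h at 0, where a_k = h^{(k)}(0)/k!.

L = -32·Dx + 16·Dx^2 - 2·Dx^3 + Dx^4  (order 4).
h: a_k = 0, 0, 3, 10, 1, -6, 2/15, 52/21, 1/105, -34/63, …
ICs: h(0) = 0, h′(0) = 0, h′′(0) = 6, h′′′(0) = 60.

f: a_k = 3, 6, 6, 4, 2, 4/5, 4/15, 8/105, 2/105, 4/945, …
g: a_k = -3, 0, 24, 0, -32, 0, 256/15, 0, -512/105, 0, …
h₀=f+g: left-lcm gives L₀, ord ≤ 3.
∫: right-multiply L₀ by Dx.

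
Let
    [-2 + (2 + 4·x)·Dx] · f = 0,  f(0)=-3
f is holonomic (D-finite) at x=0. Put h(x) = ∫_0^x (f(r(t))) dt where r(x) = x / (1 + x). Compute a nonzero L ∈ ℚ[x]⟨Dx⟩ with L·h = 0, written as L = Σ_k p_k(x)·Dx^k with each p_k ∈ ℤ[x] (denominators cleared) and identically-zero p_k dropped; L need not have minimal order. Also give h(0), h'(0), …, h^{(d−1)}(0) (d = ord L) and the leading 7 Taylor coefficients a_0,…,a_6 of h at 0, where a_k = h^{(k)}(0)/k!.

f: a_k = -3, -3, 3/2, -3/2, 15/8, -21/8, 63/16, …
L₀ from L_f via x↦r, Dx↦r'^{-1}Dx.
∫: right-multiply L₀ by Dx.
L = -Dx + (1 + 4·x + 3·x^2)·Dx^2  (order 2).
h: a_k = 0, -3, -3/2, 3/2, -15/8, 111/40, -75/16, …
ICs: h(0) = 0, h′(0) = -3.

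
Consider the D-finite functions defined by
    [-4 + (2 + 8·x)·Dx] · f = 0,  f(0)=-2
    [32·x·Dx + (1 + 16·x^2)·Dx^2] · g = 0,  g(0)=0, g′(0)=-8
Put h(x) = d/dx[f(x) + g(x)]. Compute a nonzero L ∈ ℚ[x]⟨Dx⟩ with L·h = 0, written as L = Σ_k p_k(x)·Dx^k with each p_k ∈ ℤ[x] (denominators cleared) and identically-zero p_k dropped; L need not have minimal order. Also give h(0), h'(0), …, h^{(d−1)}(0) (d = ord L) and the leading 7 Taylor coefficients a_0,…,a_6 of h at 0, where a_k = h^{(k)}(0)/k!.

f: a_k = -2, -4, 4, -8, 20, -56, 168, …
g: a_k = 0, -8, 0, 128/3, 0, -2048/5, 0, …
L₀ := lclm(L_f,L_g); ord L₀ ≤ 1+2.
Differentiate: ansatz ord ≤ ord L₀ ⇒ L.
L = (-32 - 320·x + 1536·x^2 + 3072·x^3) + (-22 - 128·x + 320·x^2 + 6144·x^3 + 10752·x^4)·Dx + (-1 + 12·x + 96·x^2 + 384·x^3 + 1792·x^4 + 3072·x^5)·Dx^2  (order 2).
h: a_k = -12, 8, 104, 80, -2328, 1008, 29072, …
ICs: h(0) = -12, h′(0) = 8.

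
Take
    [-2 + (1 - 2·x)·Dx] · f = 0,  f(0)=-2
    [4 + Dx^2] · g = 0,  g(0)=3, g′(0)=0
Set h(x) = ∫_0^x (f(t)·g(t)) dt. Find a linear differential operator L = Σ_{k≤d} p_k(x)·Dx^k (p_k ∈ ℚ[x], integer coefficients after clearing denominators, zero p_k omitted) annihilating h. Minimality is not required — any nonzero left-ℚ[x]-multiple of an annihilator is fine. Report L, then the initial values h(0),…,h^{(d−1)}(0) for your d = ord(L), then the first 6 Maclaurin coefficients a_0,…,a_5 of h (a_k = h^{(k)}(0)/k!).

L = (-4 + 8·x)·Dx + 4·Dx^2 + (-1 + 2·x)·Dx^3  (order 3).
h: a_k = 0, -6, -6, -4, -6, -52/5, …
ICs: h(0) = 0, h′(0) = -6, h′′(0) = -12.

f: a_k = -2, -4, -8, -16, -32, -64, …
g: a_k = 3, 0, -6, 0, 2, 0, …
L₀ := L_f ⊗_s L_g (sym. prod.), ord ≤ 2.
Integrate: L := L₀·Dx.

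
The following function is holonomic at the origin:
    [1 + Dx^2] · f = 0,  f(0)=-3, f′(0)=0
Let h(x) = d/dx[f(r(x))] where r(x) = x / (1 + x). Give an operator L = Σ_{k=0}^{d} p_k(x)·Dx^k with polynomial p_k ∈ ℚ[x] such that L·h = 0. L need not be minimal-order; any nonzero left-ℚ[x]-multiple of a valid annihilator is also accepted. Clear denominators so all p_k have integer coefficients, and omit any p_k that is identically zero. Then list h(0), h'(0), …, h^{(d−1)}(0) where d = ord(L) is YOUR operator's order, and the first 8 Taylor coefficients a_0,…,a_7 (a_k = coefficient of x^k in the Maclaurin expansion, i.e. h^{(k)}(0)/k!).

f: a_k = -3, 0, 3/2, 0, -1/8, 0, 1/240, 0, …
L₀ from L_f via x↦r, Dx↦r'^{-1}Dx.
h₀' ⇒ L via d/dx closure of L₀.
L = (7 + 12·x + 6·x^2) + (6 + 18·x + 18·x^2 + 6·x^3)·Dx + (1 + 4·x + 6·x^2 + 4·x^3 + x^4)·Dx^2  (order 2).
h: a_k = 0, 3, -9, 35/2, -55/2, 1501/40, -1827/40, 16699/336, …
ICs: h(0) = 0, h′(0) = 3.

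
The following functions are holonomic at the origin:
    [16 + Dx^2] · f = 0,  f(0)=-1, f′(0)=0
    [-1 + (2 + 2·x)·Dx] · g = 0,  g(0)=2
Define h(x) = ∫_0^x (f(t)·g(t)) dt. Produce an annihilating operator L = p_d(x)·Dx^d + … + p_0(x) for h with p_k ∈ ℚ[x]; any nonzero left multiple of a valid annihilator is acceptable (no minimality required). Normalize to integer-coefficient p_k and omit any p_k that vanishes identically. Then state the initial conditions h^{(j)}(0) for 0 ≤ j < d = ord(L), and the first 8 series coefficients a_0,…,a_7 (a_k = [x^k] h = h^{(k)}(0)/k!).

L = (67 + 128·x + 64·x^2)·Dx + (-4 - 4·x)·Dx^2 + (4 + 8·x + 4·x^2)·Dx^3  (order 3).
h: a_k = 0, -2, -1/2, 65/12, 63/32, -893/192, -3733/2304, 310129/161280, …
ICs: h(0) = 0, h′(0) = -2, h′′(0) = -1.

f: a_k = -1, 0, 8, 0, -32/3, 0, 256/45, 0, …
g: a_k = 2, 1, -1/4, 1/8, -5/64, 7/128, -21/512, 33/1024, …
Sym-product of L_f,L_g gives L₀ (≤ ord 2).
∫: right-multiply L₀ by Dx.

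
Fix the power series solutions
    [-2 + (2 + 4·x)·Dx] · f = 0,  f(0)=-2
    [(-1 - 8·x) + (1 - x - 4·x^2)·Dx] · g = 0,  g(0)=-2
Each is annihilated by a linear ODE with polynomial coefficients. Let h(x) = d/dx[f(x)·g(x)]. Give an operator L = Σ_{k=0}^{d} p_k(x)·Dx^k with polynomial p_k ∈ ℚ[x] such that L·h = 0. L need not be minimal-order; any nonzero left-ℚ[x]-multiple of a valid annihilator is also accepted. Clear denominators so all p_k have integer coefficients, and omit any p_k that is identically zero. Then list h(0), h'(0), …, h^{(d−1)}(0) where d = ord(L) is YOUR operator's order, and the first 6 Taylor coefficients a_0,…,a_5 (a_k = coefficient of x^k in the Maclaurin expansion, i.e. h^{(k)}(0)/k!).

L = (11 + 84·x + 243·x^2 + 360·x^3 + 240·x^4) + (-2 - 11·x - 9·x^2 + 58·x^3 + 144·x^4 + 96·x^5)·Dx  (order 1).
h: a_k = 8, 44, 168, 566, 1845, 11157/2, …
ICs: h(0) = 8.

f: a_k = -2, -2, 1, -1, 5/4, -7/4, …
g: a_k = -2, -2, -10, -18, -58, -130, …
Product ⇒ symmetric product L₀, ord ≤ 1.
h=h₀': d/dx-closure on L₀ ⇒ L.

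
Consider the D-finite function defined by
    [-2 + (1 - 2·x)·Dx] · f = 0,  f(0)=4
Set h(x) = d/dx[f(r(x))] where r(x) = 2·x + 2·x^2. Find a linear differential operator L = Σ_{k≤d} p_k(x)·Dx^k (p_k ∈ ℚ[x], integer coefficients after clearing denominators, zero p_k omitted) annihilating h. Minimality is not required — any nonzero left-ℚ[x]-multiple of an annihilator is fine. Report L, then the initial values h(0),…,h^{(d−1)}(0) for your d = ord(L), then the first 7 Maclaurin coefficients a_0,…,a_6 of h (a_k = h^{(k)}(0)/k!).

L = (10 + 24·x + 24·x^2) + (-1 + 2·x + 12·x^2 + 8·x^3)·Dx  (order 1).
h: a_k = 16, 160, 1152, 7424, 44800, 259584, 1462272, …
ICs: h(0) = 16.

f: a_k = 4, 8, 16, 32, 64, 128, 256, …
Change of var in L_f (x↦r) gives L₀.
Derive L from L₀ (diff closure).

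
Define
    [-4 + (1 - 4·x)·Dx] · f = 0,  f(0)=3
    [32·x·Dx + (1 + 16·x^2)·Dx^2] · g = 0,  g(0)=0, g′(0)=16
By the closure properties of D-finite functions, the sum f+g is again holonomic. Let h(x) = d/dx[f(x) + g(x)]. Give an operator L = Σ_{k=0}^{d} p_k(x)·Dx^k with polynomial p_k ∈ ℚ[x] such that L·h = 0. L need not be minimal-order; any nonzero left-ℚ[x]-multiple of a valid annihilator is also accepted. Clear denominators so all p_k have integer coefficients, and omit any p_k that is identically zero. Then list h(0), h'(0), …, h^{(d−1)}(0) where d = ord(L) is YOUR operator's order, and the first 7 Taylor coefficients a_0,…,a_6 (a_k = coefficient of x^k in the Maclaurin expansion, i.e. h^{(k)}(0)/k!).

f: a_k = 3, 12, 48, 192, 768, 3072, 12288, …
g: a_k = 0, 16, 0, -256/3, 0, 4096/5, 0, …
f+g: L₀ = lclm(L_f,L_g), ord ≤ 1+2.
h₀' ⇒ L via d/dx closure of L₀.
L = (-32 + 512·x + 1536·x^2) + (16 - 32·x + 256·x^2 + 1536·x^3)·Dx + (-1 + 256·x^4)·Dx^2  (order 2).
h: a_k = 28, 96, 320, 3072, 19456, 73728, 278528, …
ICs: h(0) = 28, h′(0) = 96.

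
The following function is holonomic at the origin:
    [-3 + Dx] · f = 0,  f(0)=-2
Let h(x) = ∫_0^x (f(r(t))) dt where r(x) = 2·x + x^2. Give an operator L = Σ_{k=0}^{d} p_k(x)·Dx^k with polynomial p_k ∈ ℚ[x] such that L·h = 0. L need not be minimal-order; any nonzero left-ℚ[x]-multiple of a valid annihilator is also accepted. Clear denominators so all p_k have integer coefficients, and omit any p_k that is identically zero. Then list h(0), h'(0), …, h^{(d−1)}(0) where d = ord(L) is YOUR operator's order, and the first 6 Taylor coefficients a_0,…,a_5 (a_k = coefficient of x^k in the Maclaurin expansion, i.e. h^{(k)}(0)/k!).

L = (-6 - 6·x)·Dx + Dx^2  (order 2).
h: a_k = 0, -2, -6, -14, -27, -45, …
ICs: h(0) = 0, h′(0) = -2.

f: a_k = -2, -6, -9, -9, -27/4, -81/20, …
Substitute x→r, Dx→(1/r')Dx; clear ⇒ L₀.
Integrate: L := L₀·Dx.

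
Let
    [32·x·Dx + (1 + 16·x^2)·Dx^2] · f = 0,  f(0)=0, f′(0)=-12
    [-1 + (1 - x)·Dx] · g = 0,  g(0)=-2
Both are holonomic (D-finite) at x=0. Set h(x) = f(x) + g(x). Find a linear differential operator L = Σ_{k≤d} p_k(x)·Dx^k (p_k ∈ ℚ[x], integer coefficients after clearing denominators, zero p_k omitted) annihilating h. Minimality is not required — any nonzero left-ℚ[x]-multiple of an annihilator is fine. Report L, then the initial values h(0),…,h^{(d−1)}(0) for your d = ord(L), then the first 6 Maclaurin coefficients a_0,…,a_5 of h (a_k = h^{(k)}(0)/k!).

f: a_k = 0, -12, 0, 64, 0, -3072/5, …
g: a_k = -2, -2, -2, -2, -2, -2, …
f+g: L₀ = lclm(L_f,L_g), ord ≤ 2+1.
L = (32 - 128·x - 1536·x^2)·Dx + (-19 + 32·x + 656·x^2 - 1536·x^3)·Dx^2 + (1 + 15·x + 240·x^3 - 256·x^4)·Dx^3  (order 3).
h: a_k = -2, -14, -2, 62, -2, -3082/5, …
ICs: h(0) = -2, h′(0) = -14, h′′(0) = -4.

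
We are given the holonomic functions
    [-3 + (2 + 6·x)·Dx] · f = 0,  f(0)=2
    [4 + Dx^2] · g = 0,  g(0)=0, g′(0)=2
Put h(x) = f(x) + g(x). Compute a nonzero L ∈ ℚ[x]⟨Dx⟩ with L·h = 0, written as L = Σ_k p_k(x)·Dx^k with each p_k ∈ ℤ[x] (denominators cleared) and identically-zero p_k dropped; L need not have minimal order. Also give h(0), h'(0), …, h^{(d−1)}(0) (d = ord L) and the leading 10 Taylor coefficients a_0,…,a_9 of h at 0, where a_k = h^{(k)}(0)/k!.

L = (-516 - 1152·x - 1728·x^2) + (56 + 936·x + 3456·x^2 + 3456·x^3)·Dx + (-129 - 288·x - 432·x^2)·Dx^2 + (14 + 234·x + 864·x^2 + 864·x^3)·Dx^3  (order 3).
h: a_k = 2, 5, -9/4, 49/24, -405/64, 26027/1920, -15309/512, 22725673/322560, -2814669/16384, 39898064147/92897280, …
ICs: h(0) = 2, h′(0) = 5, h′′(0) = -9/2.

f: a_k = 2, 3, -9/4, 27/8, -405/64, 1701/128, -15309/512, 72171/1024, -2814669/16384, 14073345/32768, …
g: a_k = 0, 2, 0, -4/3, 0, 4/15, 0, -8/315, 0, 4/2835, …
f+g: L₀ = lclm(L_f,L_g), ord ≤ 1+2.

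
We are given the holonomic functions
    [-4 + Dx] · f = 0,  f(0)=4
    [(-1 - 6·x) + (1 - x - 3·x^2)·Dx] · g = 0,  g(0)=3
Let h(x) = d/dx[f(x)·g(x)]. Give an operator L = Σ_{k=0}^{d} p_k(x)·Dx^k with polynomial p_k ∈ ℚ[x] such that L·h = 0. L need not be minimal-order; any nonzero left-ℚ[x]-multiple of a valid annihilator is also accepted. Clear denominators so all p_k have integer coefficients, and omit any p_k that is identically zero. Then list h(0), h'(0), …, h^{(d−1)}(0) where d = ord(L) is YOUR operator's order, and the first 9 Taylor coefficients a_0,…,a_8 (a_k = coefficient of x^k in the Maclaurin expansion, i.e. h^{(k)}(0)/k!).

L = (32 + 26·x - 98·x^2 - 48·x^3 + 144·x^4) + (-5 + 3·x + 29·x^2 - 6·x^3 - 36·x^4)·Dx  (order 1).
h: a_k = 60, 384, 1500, 4816, 14032, 38920, 1569212/15, 5783296/21, 74907956/105, …
ICs: h(0) = 60.

f: a_k = 4, 16, 32, 128/3, 128/3, 512/15, 1024/45, 4096/315, 2048/315, …
g: a_k = 3, 3, 12, 21, 57, 120, 291, 651, 1524, …
Product ⇒ symmetric product L₀, ord ≤ 1.
h=h₀': d/dx-closure on L₀ ⇒ L.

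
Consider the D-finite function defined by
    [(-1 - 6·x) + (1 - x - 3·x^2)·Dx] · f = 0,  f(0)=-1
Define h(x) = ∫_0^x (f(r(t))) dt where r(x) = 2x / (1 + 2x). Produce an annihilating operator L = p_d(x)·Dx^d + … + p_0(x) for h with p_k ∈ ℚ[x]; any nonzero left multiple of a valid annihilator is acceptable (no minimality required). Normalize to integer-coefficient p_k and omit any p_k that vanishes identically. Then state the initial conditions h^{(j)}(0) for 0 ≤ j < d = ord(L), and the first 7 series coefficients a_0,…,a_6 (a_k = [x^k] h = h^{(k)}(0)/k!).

f: a_k = -1, -1, -4, -7, -19, -40, -97, …
f∘r: x↦r, Dx↦Dx/r' in L_f ⇒ L₀.
h=∫h₀ ⇒ L = L₀·Dx.
L = (2 + 28·x)·Dx + (-1 - 4·x + 8·x^2 + 24·x^3)·Dx^2  (order 2).
h: a_k = 0, -1, -1, -4, 0, -144/5, 48, …
ICs: h(0) = 0, h′(0) = -1.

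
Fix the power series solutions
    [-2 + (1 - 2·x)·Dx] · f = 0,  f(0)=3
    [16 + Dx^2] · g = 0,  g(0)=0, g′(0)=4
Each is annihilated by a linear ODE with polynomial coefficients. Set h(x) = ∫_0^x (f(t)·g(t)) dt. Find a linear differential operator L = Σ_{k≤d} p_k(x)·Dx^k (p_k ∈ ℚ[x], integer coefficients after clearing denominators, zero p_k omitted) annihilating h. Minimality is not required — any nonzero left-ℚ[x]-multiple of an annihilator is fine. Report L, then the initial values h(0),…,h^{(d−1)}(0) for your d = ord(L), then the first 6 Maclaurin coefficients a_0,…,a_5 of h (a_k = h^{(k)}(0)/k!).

f: a_k = 3, 6, 12, 24, 48, 96, …
g: a_k = 0, 4, 0, -32/3, 0, 128/15, …
f·g: L₀ = L_f ⊗_s L_g, ord ≤ 1·2.
∫: right-multiply L₀ by Dx.
L = (-16 + 32·x)·Dx + 4·Dx^2 + (-1 + 2·x)·Dx^3  (order 3).
h: a_k = 0, 0, 6, 8, 4, 32/5, …
ICs: h(0) = 0, h′(0) = 0, h′′(0) = 12.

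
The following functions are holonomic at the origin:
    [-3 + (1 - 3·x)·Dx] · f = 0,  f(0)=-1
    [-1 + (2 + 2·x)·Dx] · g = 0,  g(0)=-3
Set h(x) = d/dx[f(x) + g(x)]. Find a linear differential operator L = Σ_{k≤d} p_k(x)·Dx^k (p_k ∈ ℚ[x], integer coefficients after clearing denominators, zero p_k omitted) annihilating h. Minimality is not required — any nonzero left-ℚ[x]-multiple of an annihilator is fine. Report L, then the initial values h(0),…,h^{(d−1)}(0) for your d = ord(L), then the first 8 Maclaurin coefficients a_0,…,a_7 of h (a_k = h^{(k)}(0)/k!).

f: a_k = -1, -3, -9, -27, -81, -243, -729, -2187, …
g: a_k = -3, -3/2, 3/8, -3/16, 15/128, -21/256, 63/1024, -99/2048, …
h₀=f+g: left-lcm gives L₀, ord ≤ 2.
Differentiate: ansatz ord ≤ ord L₀ ⇒ L.
L = (-126 - 54·x) + (-213 - 450·x - 189·x^2)·Dx + (26 - 34·x - 114·x^2 - 54·x^3)·Dx^2  (order 2).
h: a_k = -9/2, -69/4, -1305/16, -10353/32, -311145/256, -2239299/512, -31353525/2048, -214989561/4096, …
ICs: h(0) = -9/2, h′(0) = -69/4.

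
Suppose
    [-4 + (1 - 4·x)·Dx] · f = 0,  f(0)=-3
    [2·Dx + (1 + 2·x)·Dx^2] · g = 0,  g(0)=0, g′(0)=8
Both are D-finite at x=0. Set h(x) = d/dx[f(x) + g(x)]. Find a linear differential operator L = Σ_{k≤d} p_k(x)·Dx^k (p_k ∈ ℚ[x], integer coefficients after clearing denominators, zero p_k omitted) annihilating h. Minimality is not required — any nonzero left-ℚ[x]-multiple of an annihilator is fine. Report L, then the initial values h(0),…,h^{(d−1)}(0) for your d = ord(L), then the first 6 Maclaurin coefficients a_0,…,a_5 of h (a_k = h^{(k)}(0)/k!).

f: a_k = -3, -12, -48, -192, -768, -3072, …
g: a_k = 0, 8, -8, 32/3, -16, 128/5, …
L₀ := lclm(L_f,L_g); ord L₀ ≤ 1+2.
Differentiate: ansatz ord ≤ ord L₀ ⇒ L.
L = (128 + 64·x) + (44 + 224·x + 128·x^2)·Dx + (-5 + 6·x + 48·x^2 + 32·x^3)·Dx^2  (order 2).
h: a_k = -4, -112, -544, -3136, -15232, -73984, …
ICs: h(0) = -4, h′(0) = -112.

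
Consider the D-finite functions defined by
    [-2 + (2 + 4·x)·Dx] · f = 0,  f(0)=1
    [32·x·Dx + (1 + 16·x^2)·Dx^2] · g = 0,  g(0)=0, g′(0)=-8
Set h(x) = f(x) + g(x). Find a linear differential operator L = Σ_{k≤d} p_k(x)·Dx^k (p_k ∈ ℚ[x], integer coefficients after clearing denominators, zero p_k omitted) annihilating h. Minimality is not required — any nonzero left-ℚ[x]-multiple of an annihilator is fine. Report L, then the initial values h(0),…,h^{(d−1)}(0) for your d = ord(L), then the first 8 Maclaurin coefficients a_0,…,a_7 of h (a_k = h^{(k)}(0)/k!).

L = (-32 - 160·x + 1536·x^2 + 1536·x^3)·Dx + (-35 - 128·x + 1312·x^2 + 6144·x^3 + 5376·x^4)·Dx^2 + (-1 + 30·x + 96·x^2 + 576·x^3 + 1792·x^4 + 1536·x^5)·Dx^3  (order 3).
h: a_k = 1, -7, -1/2, 259/6, -5/8, -16349/40, -21/16, 524519/112, …
ICs: h(0) = 1, h′(0) = -7, h′′(0) = -1.

f: a_k = 1, 1, -1/2, 1/2, -5/8, 7/8, -21/16, 33/16, …
g: a_k = 0, -8, 0, 128/3, 0, -2048/5, 0, 32768/7, …
Weyl lclm of L_f,L_g ⇒ L₀ (ord ≤ 3).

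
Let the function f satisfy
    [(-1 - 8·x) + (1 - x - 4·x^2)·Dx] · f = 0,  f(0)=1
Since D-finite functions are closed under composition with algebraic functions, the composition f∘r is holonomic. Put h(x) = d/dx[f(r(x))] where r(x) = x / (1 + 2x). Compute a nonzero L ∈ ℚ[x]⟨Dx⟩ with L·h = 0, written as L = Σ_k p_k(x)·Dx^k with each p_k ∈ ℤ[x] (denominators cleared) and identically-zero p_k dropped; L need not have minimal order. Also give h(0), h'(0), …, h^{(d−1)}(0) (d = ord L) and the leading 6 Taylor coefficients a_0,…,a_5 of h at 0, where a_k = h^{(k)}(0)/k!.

f: a_k = 1, 1, 5, 9, 29, 65, …
Substitute x→r, Dx→(1/r')Dx; clear ⇒ L₀.
Differentiate: ansatz ord ≤ ord L₀ ⇒ L.
L = (6 + 12·x + 72·x^2 + 80·x^3) + (-1 - 15·x - 54·x^2 - 36·x^3 + 40·x^4)·Dx  (order 1).
h: a_k = 1, 6, -21, 108, -475, 2034, …
ICs: h(0) = 1.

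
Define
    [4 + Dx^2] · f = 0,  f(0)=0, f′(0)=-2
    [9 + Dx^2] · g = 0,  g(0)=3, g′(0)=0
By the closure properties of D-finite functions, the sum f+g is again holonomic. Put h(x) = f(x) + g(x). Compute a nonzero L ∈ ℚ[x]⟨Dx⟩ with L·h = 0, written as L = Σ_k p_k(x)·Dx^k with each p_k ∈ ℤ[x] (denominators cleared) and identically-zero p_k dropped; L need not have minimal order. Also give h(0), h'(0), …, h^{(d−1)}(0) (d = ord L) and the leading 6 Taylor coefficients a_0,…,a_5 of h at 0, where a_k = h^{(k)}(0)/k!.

f: a_k = 0, -2, 0, 4/3, 0, -4/15, …
g: a_k = 3, 0, -27/2, 0, 81/8, 0, …
L₀ := lclm(L_f,L_g); ord L₀ ≤ 2+2.
L = 36 + 13·Dx^2 + Dx^4  (order 4).
h: a_k = 3, -2, -27/2, 4/3, 81/8, -4/15, …
ICs: h(0) = 3, h′(0) = -2, h′′(0) = -27, h′′′(0) = 8.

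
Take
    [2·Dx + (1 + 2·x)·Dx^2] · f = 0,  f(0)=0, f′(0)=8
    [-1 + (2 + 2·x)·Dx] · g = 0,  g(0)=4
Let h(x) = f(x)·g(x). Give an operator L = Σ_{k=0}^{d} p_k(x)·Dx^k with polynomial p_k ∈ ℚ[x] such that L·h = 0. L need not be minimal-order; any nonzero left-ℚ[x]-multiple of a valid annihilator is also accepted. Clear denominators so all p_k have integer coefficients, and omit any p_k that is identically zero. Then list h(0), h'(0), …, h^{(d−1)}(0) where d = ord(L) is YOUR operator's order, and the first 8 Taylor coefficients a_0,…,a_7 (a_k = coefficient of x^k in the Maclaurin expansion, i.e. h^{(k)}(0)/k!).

L = (-1 + 2·x) + (4 + 4·x)·Dx + (4 + 16·x + 20·x^2 + 8·x^3)·Dx^2  (order 2).
h: a_k = 0, 32, -16, 68/3, -110/3, 3709/60, -4267/40, 209709/1120, …
ICs: h(0) = 0, h′(0) = 32.

f: a_k = 0, 8, -8, 32/3, -16, 128/5, -128/3, 512/7, …
g: a_k = 4, 2, -1/2, 1/4, -5/32, 7/64, -21/256, 33/512, …
L₀ := L_f ⊗_s L_g (sym. prod.), ord ≤ 2.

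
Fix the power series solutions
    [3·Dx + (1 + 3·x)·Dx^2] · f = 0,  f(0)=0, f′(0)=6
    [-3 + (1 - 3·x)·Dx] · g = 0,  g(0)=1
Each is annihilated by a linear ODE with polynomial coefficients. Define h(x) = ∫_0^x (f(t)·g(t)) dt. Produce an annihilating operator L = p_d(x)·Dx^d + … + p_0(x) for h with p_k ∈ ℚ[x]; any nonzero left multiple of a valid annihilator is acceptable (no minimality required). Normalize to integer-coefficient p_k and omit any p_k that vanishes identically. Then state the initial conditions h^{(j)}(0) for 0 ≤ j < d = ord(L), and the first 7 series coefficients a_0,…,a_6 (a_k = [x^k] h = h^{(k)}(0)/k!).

f: a_k = 0, 6, -9, 18, -81/2, 486/5, -243, …
g: a_k = 1, 3, 9, 27, 81, 243, 729, …
h₀=f·g: eliminate ⇒ L₀, order ≤ 2·1.
∫: right-multiply L₀ by Dx.
L = 9·Dx + (3 + 27·x)·Dx^2 + (-1 + 9·x^2)·Dx^3  (order 3).
h: a_k = 0, 0, 3, 3, 45/4, 189/10, 1269/20, …
ICs: h(0) = 0, h′(0) = 0, h′′(0) = 6.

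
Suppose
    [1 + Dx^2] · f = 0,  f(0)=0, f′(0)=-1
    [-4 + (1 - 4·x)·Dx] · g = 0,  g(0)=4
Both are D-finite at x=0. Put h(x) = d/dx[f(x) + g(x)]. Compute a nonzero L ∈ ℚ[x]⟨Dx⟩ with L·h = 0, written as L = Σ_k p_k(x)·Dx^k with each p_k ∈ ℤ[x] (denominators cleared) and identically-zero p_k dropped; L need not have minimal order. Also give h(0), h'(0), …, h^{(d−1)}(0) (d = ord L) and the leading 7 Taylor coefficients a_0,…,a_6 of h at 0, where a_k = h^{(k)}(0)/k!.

f: a_k = 0, -1, 0, 1/6, 0, -1/120, 0, …
g: a_k = 4, 16, 64, 256, 1024, 4096, 16384, …
h₀=f+g: left-lcm gives L₀, ord ≤ 3.
h₀' ⇒ L via d/dx closure of L₀.
L = (1544 - 64·x + 128·x^2) + (-97 + 396·x - 48·x^2 + 64·x^3)·Dx + (1544 - 64·x + 128·x^2)·Dx^2 + (-97 + 396·x - 48·x^2 + 64·x^3)·Dx^3  (order 3).
h: a_k = 15, 128, 1537/2, 4096, 491519/24, 98304, 330301441/720, …
ICs: h(0) = 15, h′(0) = 128, h′′(0) = 1537.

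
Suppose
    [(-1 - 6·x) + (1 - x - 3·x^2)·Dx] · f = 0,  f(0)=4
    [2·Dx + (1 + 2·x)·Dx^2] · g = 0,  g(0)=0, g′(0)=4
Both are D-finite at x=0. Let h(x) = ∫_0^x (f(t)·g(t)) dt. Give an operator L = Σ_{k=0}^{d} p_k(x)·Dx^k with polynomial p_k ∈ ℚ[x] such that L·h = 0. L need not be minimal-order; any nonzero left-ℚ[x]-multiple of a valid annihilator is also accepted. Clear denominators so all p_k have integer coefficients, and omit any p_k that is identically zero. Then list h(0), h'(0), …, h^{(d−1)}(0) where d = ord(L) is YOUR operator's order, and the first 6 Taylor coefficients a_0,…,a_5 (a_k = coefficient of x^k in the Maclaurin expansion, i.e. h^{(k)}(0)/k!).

f: a_k = 4, 4, 16, 28, 76, 160, …
g: a_k = 0, 4, -4, 16/3, -8, 64/5, …
f·g: L₀ = L_f ⊗_s L_g, ord ≤ 1·2.
h=∫h₀ ⇒ L = L₀·Dx.
L = (8 + 24·x)·Dx + (18·x + 30·x^2)·Dx^2 + (-1 - x + 5·x^2 + 6·x^3)·Dx^3  (order 3).
h: a_k = 0, 0, 8, 0, 52/3, 112/15, …
ICs: h(0) = 0, h′(0) = 0, h′′(0) = 16.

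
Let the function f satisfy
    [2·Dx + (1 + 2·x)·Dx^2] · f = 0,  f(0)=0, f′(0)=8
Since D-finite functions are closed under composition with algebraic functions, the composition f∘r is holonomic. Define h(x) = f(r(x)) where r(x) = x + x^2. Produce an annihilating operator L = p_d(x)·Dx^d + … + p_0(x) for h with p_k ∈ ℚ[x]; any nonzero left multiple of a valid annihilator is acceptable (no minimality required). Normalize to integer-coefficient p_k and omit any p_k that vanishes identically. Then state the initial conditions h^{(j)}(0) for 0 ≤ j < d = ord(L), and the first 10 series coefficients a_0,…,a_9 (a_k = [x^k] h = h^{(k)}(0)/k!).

f: a_k = 0, 8, -8, 32/3, -16, 128/5, -128/3, 512/7, -128, 2048/9, …
f∘r: x↦r, Dx↦Dx/r' in L_f ⇒ L₀.
L = (4·x + 4·x^2)·Dx + (1 + 4·x + 6·x^2 + 4·x^3)·Dx^2  (order 2).
h: a_k = 0, 8, 0, -16/3, 8, -32/5, 0, 64/7, -16, 128/9, …
ICs: h(0) = 0, h′(0) = 8.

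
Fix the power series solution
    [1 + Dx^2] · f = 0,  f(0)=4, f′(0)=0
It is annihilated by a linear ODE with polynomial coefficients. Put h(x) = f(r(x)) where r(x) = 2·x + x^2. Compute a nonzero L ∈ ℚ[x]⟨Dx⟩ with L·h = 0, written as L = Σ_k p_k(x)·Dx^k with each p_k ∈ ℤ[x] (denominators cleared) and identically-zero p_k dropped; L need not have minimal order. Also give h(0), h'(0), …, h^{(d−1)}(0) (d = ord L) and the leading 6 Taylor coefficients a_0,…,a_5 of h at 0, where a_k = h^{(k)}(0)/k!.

f: a_k = 4, 0, -2, 0, 1/6, 0, …
Substitute x→r, Dx→(1/r')Dx; clear ⇒ L₀.
L = (4 + 12·x + 12·x^2 + 4·x^3) - Dx + (1 + x)·Dx^2  (order 2).
h: a_k = 4, 0, -8, -8, 2/3, 16/3, …
ICs: h(0) = 4, h′(0) = 0.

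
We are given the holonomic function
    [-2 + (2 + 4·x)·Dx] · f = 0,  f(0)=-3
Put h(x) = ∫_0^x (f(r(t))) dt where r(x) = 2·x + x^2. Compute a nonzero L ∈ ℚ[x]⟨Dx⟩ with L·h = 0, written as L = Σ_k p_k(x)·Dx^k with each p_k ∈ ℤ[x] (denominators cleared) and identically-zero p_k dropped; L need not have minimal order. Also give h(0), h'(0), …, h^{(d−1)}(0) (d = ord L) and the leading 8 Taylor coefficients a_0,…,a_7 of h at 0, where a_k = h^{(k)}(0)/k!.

L = (-2 - 2·x)·Dx + (1 + 4·x + 2·x^2)·Dx^2  (order 2).
h: a_k = 0, -3, -3, 1, -3/2, 27/10, -11/2, 171/14, …
ICs: h(0) = 0, h′(0) = -3.

f: a_k = -3, -3, 3/2, -3/2, 15/8, -21/8, 63/16, -99/16, …
L₀ from L_f via x↦r, Dx↦r'^{-1}Dx.
h=∫₀ˣh₀: take L = L₀·Dx.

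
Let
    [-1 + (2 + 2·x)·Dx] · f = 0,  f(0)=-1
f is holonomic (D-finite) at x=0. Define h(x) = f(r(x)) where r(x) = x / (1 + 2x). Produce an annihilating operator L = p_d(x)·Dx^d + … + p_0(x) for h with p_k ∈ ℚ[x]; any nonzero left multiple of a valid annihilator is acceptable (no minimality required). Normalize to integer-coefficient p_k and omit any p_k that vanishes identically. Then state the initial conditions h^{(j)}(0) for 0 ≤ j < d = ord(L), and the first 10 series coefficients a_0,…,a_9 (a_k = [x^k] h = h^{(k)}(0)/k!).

f: a_k = -1, -1/2, 1/8, -1/16, 5/128, -7/256, 21/1024, -33/2048, 429/32768, -715/65536, …
h₀=f(r): pull back L_f along r ⇒ L₀.
L = -1 + (2 + 10·x + 12·x^2)·Dx  (order 1).
h: a_k = -1, -1/2, 9/8, -41/16, 757/128, -3543/256, 33645/1024, -162105/2048, 6340365/32768, -31446635/65536, …
ICs: h(0) = -1.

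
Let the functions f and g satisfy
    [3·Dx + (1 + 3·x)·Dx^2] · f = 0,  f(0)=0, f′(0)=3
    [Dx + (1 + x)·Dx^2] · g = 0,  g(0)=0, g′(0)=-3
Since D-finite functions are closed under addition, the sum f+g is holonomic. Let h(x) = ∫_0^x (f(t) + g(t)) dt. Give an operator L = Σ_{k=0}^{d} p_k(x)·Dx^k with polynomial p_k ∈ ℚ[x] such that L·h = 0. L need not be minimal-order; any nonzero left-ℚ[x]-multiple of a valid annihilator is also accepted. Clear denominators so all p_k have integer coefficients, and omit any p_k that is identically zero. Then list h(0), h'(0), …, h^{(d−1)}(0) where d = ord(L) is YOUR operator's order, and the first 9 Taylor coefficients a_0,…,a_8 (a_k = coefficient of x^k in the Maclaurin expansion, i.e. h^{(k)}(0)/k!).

L = 6·Dx^2 + (8 + 12·x)·Dx^3 + (1 + 4·x + 3·x^2)·Dx^4  (order 4).
h: a_k = 0, 0, 0, -1, 2, -39/10, 8, -121/7, 39, …
ICs: h(0) = 0, h′(0) = 0, h′′(0) = 0, h′′′(0) = -6.

f: a_k = 0, 3, -9/2, 9, -81/4, 243/5, -243/2, 2187/7, -6561/8, …
g: a_k = 0, -3, 3/2, -1, 3/4, -3/5, 1/2, -3/7, 3/8, …
L₀ := lclm(L_f,L_g); ord L₀ ≤ 2+2.
h=∫h₀ ⇒ L = L₀·Dx.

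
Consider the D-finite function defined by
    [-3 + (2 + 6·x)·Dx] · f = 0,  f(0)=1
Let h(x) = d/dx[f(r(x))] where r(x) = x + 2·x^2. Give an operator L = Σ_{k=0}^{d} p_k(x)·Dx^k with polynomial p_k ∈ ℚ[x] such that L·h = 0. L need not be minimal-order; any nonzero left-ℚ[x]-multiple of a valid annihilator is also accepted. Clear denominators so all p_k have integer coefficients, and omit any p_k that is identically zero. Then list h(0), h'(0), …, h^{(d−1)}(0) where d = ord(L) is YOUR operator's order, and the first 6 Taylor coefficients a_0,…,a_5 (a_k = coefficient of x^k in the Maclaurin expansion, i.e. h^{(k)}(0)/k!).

L = 5 + (-2 - 14·x - 36·x^2 - 48·x^3)·Dx  (order 1).
h: a_k = 3/2, 15/4, -135/16, 315/32, 2025/256, -33615/512, …
ICs: h(0) = 3/2.

f: a_k = 1, 3/2, -9/8, 27/16, -405/128, 1701/256, …
f∘r: x↦r, Dx↦Dx/r' in L_f ⇒ L₀.
Derive L from L₀ (diff closure).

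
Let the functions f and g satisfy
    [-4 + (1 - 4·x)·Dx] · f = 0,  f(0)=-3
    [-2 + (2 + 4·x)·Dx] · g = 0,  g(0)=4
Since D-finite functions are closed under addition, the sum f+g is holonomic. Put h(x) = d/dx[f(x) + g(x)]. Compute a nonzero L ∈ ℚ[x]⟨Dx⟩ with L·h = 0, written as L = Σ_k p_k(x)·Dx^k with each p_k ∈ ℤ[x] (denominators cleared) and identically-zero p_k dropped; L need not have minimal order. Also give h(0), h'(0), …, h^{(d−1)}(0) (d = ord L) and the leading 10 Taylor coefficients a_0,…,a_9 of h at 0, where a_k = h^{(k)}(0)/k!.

L = (-40 - 32·x) + (-31 - 136·x - 112·x^2)·Dx + (3 - 2·x - 32·x^2 - 32·x^3)·Dx^2  (order 2).
h: a_k = -8, -100, -570, -3082, -30685/2, -147519/2, -1376025/4, -6291885/4, -226485981/32, -1006645115/32, …
ICs: h(0) = -8, h′(0) = -100.

f: a_k = -3, -12, -48, -192, -768, -3072, -12288, -49152, -196608, -786432, …
g: a_k = 4, 4, -2, 2, -5/2, 7/2, -21/4, 33/4, -429/32, 715/32, …
Weyl lclm of L_f,L_g ⇒ L₀ (ord ≤ 2).
Derive L from L₀ (diff closure).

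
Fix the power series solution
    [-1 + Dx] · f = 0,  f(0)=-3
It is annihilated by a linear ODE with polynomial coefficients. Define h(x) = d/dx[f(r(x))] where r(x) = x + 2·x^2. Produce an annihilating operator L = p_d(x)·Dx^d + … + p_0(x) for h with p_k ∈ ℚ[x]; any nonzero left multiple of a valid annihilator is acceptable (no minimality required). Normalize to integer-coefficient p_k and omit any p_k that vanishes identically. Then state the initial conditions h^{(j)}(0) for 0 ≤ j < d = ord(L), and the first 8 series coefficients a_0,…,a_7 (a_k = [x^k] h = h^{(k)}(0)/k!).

f: a_k = -3, -3, -3/2, -1/2, -1/8, -1/40, -1/240, -1/1680, …
f∘r: x↦r, Dx↦Dx/r' in L_f ⇒ L₀.
Derive L from L₀ (diff closure).
L = (5 + 8·x + 16·x^2) + (-1 - 4·x)·Dx  (order 1).
h: a_k = -3, -15, -39/2, -73/2, -281/8, -1741/40, -1697/48, -57233/1680, …
ICs: h(0) = -3.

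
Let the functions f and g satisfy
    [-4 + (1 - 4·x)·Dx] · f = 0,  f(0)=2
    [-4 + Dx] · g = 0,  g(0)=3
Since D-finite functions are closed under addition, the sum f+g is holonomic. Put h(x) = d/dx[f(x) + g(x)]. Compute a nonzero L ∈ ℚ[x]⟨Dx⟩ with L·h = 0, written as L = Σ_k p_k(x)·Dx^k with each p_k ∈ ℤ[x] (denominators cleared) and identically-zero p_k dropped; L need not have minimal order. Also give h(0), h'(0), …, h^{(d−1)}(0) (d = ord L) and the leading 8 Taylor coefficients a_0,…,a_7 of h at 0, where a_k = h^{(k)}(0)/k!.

f: a_k = 2, 8, 32, 128, 512, 2048, 8192, 32768, …
g: a_k = 3, 12, 24, 32, 32, 128/5, 256/15, 1024/105, …
f+g: L₀ = lclm(L_f,L_g), ord ≤ 1+1.
h=h₀': d/dx-closure on L₀ ⇒ L.
L = (64 + 128·x) + (-20 - 32·x + 64·x^2)·Dx + (1 - 16·x^2)·Dx^2  (order 2).
h: a_k = 20, 112, 480, 2176, 10368, 246272/5, 3441664/15, 110104576/105, …
ICs: h(0) = 20, h′(0) = 112.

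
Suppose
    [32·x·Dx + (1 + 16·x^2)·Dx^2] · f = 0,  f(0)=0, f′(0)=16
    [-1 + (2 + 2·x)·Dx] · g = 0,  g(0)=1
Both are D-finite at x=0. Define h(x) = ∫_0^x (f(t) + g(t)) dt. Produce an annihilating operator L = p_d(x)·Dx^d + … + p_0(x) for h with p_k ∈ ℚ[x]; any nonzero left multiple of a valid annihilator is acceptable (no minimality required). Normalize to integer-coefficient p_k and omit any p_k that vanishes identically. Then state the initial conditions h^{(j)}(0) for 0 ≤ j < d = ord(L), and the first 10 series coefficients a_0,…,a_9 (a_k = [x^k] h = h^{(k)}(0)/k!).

f: a_k = 0, 16, 0, -256/3, 0, 4096/5, 0, -65536/7, 0, 1048576/9, …
g: a_k = 1, 1/2, -1/8, 1/16, -5/128, 7/256, -21/1024, 33/2048, -429/32768, 715/65536, …
Weyl lclm of L_f,L_g ⇒ L₀ (ord ≤ 3).
h=∫h₀ ⇒ L = L₀·Dx.
L = (-64 - 160·x + 3072·x^2 + 1536·x^3)·Dx^2 + (-131 - 256·x + 5920·x^2 + 12288·x^3 + 5376·x^4)·Dx^3 + (-2 + 126·x + 192·x^2 + 2112·x^3 + 3584·x^4 + 1536·x^5)·Dx^4  (order 4).
h: a_k = 0, 1, 33/4, -1/24, -4093/192, -1/128, 349537/2560, -3/1024, -134217497/114688, -143/98304, …
ICs: h(0) = 0, h′(0) = 1, h′′(0) = 33/2, h′′′(0) = -1/4.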